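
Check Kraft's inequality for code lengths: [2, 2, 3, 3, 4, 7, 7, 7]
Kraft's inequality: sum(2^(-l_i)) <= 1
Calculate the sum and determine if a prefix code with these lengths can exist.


Sum = 2^(-2) + 2^(-2) + 2^(-3) + 2^(-3) + 2^(-4) + 2^(-7) + 2^(-7) + 2^(-7)
    = 0.25 + 0.25 + 0.125 + 0.125 + 0.0625 + 0.0078125 + 0.0078125 + 0.0078125
    = 107/128 = 0.8359375
Since 0.8359375 <= 1, Kraft's inequality IS satisfied.
A prefix code with these lengths CAN exist.

Kraft sum = 0.8359375. Satisfied.


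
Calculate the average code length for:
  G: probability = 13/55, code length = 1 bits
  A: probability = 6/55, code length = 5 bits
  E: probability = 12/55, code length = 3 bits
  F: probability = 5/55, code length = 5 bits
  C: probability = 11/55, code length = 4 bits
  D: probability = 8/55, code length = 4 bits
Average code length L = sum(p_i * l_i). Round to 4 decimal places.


Weighted contributions p_i * l_i:
  G: (13/55) * 1 = 13/55
  A: (6/55) * 5 = 30/55
  E: (12/55) * 3 = 36/55
  F: (5/55) * 5 = 25/55
  C: (11/55) * 4 = 44/55
  D: (8/55) * 4 = 32/55
Sum = (13 + 30 + 36 + 25 + 44 + 32)/55 = 180/55

L = 180/55 = 3.2727 bits/symbol


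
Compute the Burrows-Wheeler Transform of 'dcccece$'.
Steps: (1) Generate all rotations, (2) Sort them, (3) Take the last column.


Rotations (sorted):
  0: $dcccece -> last char: e
  1: cccece$d -> last char: d
  2: ccece$dc -> last char: c
  3: ce$dccce -> last char: e
  4: cece$dcc -> last char: c
  5: dcccece$ -> last char: $
  6: e$dcccec -> last char: c
  7: ece$dccc -> last char: c


BWT = edcec$cc


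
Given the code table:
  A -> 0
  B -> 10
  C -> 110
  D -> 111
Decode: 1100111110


Decoding:
110 -> C
0 -> A
111 -> D
110 -> C


Result: CADC


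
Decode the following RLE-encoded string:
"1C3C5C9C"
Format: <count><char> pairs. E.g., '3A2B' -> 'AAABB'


Expanding each <count><char> pair:
  1C -> 'C'
  3C -> 'CCC'
  5C -> 'CCCCC'
  9C -> 'CCCCCCCCC'

Decoded = CCCCCCCCCCCCCCCCCC


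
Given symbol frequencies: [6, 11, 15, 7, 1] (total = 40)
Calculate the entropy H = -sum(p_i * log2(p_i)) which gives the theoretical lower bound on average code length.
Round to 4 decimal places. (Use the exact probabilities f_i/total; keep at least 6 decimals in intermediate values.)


Per-symbol terms -p_i * log2(p_i) with p_i = f_i/40:
  p = 6/40 = 0.150000: log2(p) = -2.736966, -p*log2(p) = 0.410545
  p = 11/40 = 0.275000: log2(p) = -1.862496, -p*log2(p) = 0.512187
  p = 15/40 = 0.375000: log2(p) = -1.415037, -p*log2(p) = 0.530639
  p = 7/40 = 0.175000: log2(p) = -2.514573, -p*log2(p) = 0.440050
  p = 1/40 = 0.025000: log2(p) = -5.321928, -p*log2(p) = 0.133048
H = 0.410545 + 0.512187 + 0.530639 + 0.440050 + 0.133048 = 2.026469

H = 2.0265 bits/symbol


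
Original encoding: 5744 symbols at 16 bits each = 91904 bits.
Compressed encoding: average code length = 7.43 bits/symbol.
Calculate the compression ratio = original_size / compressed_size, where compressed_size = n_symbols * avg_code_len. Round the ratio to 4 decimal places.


original_size = n_symbols * orig_bits = 5744 * 16 = 91904 bits
compressed_size = n_symbols * avg_code_len = 5744 * 7.43 = 42677.92 bits
ratio = original_size / compressed_size = 91904 / 42677.92 = 2.1534

Compression ratio = 2.1534


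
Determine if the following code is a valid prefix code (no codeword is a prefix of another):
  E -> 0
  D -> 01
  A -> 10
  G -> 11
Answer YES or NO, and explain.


Checking each pair (does one codeword prefix another?):
  E='0' vs D='01': prefix -- VIOLATION

NO -- this is NOT a valid prefix code. E (0) is a prefix of D (01).


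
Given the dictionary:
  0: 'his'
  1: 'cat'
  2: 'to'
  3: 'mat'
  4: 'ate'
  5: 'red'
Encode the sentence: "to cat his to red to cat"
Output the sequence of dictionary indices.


Look up each word in the dictionary:
  'to' -> 2
  'cat' -> 1
  'his' -> 0
  'to' -> 2
  'red' -> 5
  'to' -> 2
  'cat' -> 1

Encoded: [2, 1, 0, 2, 5, 2, 1]


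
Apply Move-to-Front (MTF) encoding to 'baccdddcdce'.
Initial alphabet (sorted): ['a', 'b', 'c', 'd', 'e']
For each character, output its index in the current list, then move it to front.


MTF encoding:
'b': index 1 in ['a', 'b', 'c', 'd', 'e'] -> ['b', 'a', 'c', 'd', 'e']
'a': index 1 in ['b', 'a', 'c', 'd', 'e'] -> ['a', 'b', 'c', 'd', 'e']
'c': index 2 in ['a', 'b', 'c', 'd', 'e'] -> ['c', 'a', 'b', 'd', 'e']
'c': index 0 in ['c', 'a', 'b', 'd', 'e'] -> ['c', 'a', 'b', 'd', 'e']
'd': index 3 in ['c', 'a', 'b', 'd', 'e'] -> ['d', 'c', 'a', 'b', 'e']
'd': index 0 in ['d', 'c', 'a', 'b', 'e'] -> ['d', 'c', 'a', 'b', 'e']
'd': index 0 in ['d', 'c', 'a', 'b', 'e'] -> ['d', 'c', 'a', 'b', 'e']
'c': index 1 in ['d', 'c', 'a', 'b', 'e'] -> ['c', 'd', 'a', 'b', 'e']
'd': index 1 in ['c', 'd', 'a', 'b', 'e'] -> ['d', 'c', 'a', 'b', 'e']
'c': index 1 in ['d', 'c', 'a', 'b', 'e'] -> ['c', 'd', 'a', 'b', 'e']
'e': index 4 in ['c', 'd', 'a', 'b', 'e'] -> ['e', 'c', 'd', 'a', 'b']


Output: [1, 1, 2, 0, 3, 0, 0, 1, 1, 1, 4]


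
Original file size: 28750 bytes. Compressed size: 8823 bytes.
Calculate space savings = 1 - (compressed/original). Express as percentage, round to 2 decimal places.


ratio = compressed/original = 8823/28750 = 0.306887
savings = 1 - ratio = 1 - 0.306887 = 0.693113
as a percentage: 0.693113 * 100 = 69.31%

Space savings = 1 - 8823/28750 = 69.31%


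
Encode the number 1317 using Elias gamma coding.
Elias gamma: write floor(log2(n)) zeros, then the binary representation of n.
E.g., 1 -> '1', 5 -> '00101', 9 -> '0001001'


num_bits = floor(log2(1317)) + 1 = 11
leading_zeros = num_bits - 1 = 10
binary(1317) = 10100100101

Elias gamma(1317) = '0000000000' + '10100100101' = 000000000010100100101 (21 bits)


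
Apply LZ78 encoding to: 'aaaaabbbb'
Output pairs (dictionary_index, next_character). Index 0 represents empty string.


LZ78 encoding steps:
Dictionary: {0: ''}
Step 1: w='' (idx 0), next='a' -> output (0, 'a'), add 'a' as idx 1
Step 2: w='a' (idx 1), next='a' -> output (1, 'a'), add 'aa' as idx 2
Step 3: w='aa' (idx 2), next='b' -> output (2, 'b'), add 'aab' as idx 3
Step 4: w='' (idx 0), next='b' -> output (0, 'b'), add 'b' as idx 4
Step 5: w='b' (idx 4), next='b' -> output (4, 'b'), add 'bb' as idx 5


Encoded: [(0, 'a'), (1, 'a'), (2, 'b'), (0, 'b'), (4, 'b')]


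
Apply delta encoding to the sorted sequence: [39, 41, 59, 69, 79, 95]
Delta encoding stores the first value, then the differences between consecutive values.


First value: 39
Deltas:
  41 - 39 = 2
  59 - 41 = 18
  69 - 59 = 10
  79 - 69 = 10
  95 - 79 = 16


Delta encoded: [39, 2, 18, 10, 10, 16]


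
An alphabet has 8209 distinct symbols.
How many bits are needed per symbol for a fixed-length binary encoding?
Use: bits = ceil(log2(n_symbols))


log2(8209) = 13.003
Bracket: 2^13 = 8192 < 8209 <= 2^14 = 16384
So ceil(log2(8209)) = 14

bits = ceil(log2(8209)) = ceil(13.003) = 14 bits


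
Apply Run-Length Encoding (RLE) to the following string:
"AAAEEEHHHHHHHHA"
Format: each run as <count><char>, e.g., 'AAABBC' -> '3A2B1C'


Scanning runs left to right:
  i=0: run of 'A' x 3 -> '3A'
  i=3: run of 'E' x 3 -> '3E'
  i=6: run of 'H' x 8 -> '8H'
  i=14: run of 'A' x 1 -> '1A'

RLE = 3A3E8H1A


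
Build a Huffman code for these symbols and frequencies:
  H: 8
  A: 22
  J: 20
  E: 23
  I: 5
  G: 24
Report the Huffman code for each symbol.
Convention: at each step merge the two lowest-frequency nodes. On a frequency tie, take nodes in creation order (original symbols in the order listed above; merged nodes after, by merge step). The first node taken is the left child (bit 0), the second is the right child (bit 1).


Huffman tree construction:
Step 1: Merge I(5) + H(8) = 13
Step 2: Merge (I+H)(13) + J(20) = 33
Step 3: Merge A(22) + E(23) = 45
Step 4: Merge G(24) + ((I+H)+J)(33) = 57
Step 5: Merge (A+E)(45) + (G+((I+H)+J))(57) = 102
Read each symbol's code off the tree from the root (left child = 0, right child = 1).

Codes:
  H: 1101 (length 4)
  A: 00 (length 2)
  J: 111 (length 3)
  E: 01 (length 2)
  I: 1100 (length 4)
  G: 10 (length 2)
Average code length: 250/102 = 2.4510 bits/symbol


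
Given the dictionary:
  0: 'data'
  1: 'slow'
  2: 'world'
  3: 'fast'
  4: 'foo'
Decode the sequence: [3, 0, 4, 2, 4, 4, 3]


Look up each index in the dictionary:
  3 -> 'fast'
  0 -> 'data'
  4 -> 'foo'
  2 -> 'world'
  4 -> 'foo'
  4 -> 'foo'
  3 -> 'fast'

Decoded: "fast data foo world foo foo fast"


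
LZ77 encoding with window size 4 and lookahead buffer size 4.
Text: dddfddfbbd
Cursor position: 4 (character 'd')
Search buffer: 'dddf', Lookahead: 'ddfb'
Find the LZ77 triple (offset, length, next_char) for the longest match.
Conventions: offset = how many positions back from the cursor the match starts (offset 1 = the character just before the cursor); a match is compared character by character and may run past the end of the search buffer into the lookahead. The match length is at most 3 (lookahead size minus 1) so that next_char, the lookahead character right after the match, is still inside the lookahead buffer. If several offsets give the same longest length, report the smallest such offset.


Try each offset into the search buffer:
  offset=1 (pos 3, char 'f'): match length 0
  offset=2 (pos 2, char 'd'): match length 1
  offset=3 (pos 1, char 'd'): match length 3
  offset=4 (pos 0, char 'd'): match length 2
Longest match has length 3 at offset 3.
next_char = character at position 4 + 3 = 7 -> 'b'

Best match: offset=3, length=3 (matching 'ddf' starting at position 1)
LZ77 triple: (3, 3, 'b')


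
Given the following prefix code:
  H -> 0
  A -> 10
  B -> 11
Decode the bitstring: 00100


Decoding step by step:
Bits 0 -> H
Bits 0 -> H
Bits 10 -> A
Bits 0 -> H


Decoded message: HHAH


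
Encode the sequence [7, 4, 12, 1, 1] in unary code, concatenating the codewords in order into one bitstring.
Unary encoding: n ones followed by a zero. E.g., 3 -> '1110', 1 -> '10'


Encode each number as n ones followed by a terminating 0:
  7 -> 11111110 (8 bits)
  4 -> 11110 (5 bits)
  12 -> 1111111111110 (13 bits)
  1 -> 10 (2 bits)
  1 -> 10 (2 bits)
Total length = 8 + 5 + 13 + 2 + 2 = 30 bits.

Unary([7, 4, 12, 1, 1]) = 111111101111011111111111101010 (30 bits)


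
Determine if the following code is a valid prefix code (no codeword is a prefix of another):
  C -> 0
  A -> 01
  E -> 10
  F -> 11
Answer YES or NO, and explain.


Checking each pair (does one codeword prefix another?):
  C='0' vs A='01': prefix -- VIOLATION

NO -- this is NOT a valid prefix code. C (0) is a prefix of A (01).


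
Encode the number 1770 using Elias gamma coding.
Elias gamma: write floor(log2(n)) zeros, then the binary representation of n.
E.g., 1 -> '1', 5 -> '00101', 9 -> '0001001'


num_bits = floor(log2(1770)) + 1 = 11
leading_zeros = num_bits - 1 = 10
binary(1770) = 11011101010

Elias gamma(1770) = '0000000000' + '11011101010' = 000000000011011101010 (21 bits)


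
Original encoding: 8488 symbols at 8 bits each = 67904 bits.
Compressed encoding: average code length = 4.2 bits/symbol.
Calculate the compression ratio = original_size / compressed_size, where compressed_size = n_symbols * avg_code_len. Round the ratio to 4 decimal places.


original_size = n_symbols * orig_bits = 8488 * 8 = 67904 bits
compressed_size = n_symbols * avg_code_len = 8488 * 4.2 = 35649.6 bits
ratio = original_size / compressed_size = 67904 / 35649.6 = 1.9048

Compression ratio = 1.9048


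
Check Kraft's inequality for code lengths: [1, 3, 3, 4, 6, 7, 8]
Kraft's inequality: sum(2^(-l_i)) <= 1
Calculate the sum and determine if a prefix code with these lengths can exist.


Sum = 2^(-1) + 2^(-3) + 2^(-3) + 2^(-4) + 2^(-6) + 2^(-7) + 2^(-8)
    = 0.5 + 0.125 + 0.125 + 0.0625 + 0.015625 + 0.0078125 + 0.00390625
    = 215/256 = 0.83984375
Since 0.83984375 <= 1, Kraft's inequality IS satisfied.
A prefix code with these lengths CAN exist.

Kraft sum = 0.83984375. Satisfied.


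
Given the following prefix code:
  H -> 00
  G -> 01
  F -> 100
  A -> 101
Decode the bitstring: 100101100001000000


Decoding step by step:
Bits 100 -> F
Bits 101 -> A
Bits 100 -> F
Bits 00 -> H
Bits 100 -> F
Bits 00 -> H
Bits 00 -> H


Decoded message: FAFHFHH


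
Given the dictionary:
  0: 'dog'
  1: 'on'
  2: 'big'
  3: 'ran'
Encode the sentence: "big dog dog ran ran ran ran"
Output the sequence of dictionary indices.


Look up each word in the dictionary:
  'big' -> 2
  'dog' -> 0
  'dog' -> 0
  'ran' -> 3
  'ran' -> 3
  'ran' -> 3
  'ran' -> 3

Encoded: [2, 0, 0, 3, 3, 3, 3]


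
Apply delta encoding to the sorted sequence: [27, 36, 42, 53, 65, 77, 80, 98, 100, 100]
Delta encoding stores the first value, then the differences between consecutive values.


First value: 27
Deltas:
  36 - 27 = 9
  42 - 36 = 6
  53 - 42 = 11
  65 - 53 = 12
  77 - 65 = 12
  80 - 77 = 3
  98 - 80 = 18
  100 - 98 = 2
  100 - 100 = 0


Delta encoded: [27, 9, 6, 11, 12, 12, 3, 18, 2, 0]


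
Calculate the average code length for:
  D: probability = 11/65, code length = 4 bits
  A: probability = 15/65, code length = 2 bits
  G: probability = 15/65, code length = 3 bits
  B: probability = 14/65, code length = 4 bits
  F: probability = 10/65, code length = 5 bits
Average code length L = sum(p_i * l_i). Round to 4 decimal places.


Weighted contributions p_i * l_i:
  D: (11/65) * 4 = 44/65
  A: (15/65) * 2 = 30/65
  G: (15/65) * 3 = 45/65
  B: (14/65) * 4 = 56/65
  F: (10/65) * 5 = 50/65
Sum = (44 + 30 + 45 + 56 + 50)/65 = 225/65

L = 225/65 = 3.4615 bits/symbol


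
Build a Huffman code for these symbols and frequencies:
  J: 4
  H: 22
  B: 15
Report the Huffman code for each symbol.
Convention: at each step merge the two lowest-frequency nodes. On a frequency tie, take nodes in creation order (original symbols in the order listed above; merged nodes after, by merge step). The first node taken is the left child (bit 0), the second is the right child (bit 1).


Huffman tree construction:
Step 1: Merge J(4) + B(15) = 19
Step 2: Merge (J+B)(19) + H(22) = 41
Read each symbol's code off the tree from the root (left child = 0, right child = 1).

Codes:
  J: 00 (length 2)
  H: 1 (length 1)
  B: 01 (length 2)
Average code length: 60/41 = 1.4634 bits/symbol


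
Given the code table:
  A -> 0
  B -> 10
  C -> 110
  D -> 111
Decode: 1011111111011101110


Decoding:
10 -> B
111 -> D
111 -> D
110 -> C
111 -> D
0 -> A
111 -> D
0 -> A


Result: BDDCDADA


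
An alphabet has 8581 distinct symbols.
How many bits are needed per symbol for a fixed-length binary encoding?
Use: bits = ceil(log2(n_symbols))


log2(8581) = 13.0669
Bracket: 2^13 = 8192 < 8581 <= 2^14 = 16384
So ceil(log2(8581)) = 14

bits = ceil(log2(8581)) = ceil(13.0669) = 14 bits


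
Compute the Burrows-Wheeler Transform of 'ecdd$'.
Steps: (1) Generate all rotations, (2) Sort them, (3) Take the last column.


Rotations (sorted):
  0: $ecdd -> last char: d
  1: cdd$e -> last char: e
  2: d$ecd -> last char: d
  3: dd$ec -> last char: c
  4: ecdd$ -> last char: $


BWT = dedc$


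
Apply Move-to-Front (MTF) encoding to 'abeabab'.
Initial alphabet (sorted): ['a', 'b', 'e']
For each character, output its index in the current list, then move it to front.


MTF encoding:
'a': index 0 in ['a', 'b', 'e'] -> ['a', 'b', 'e']
'b': index 1 in ['a', 'b', 'e'] -> ['b', 'a', 'e']
'e': index 2 in ['b', 'a', 'e'] -> ['e', 'b', 'a']
'a': index 2 in ['e', 'b', 'a'] -> ['a', 'e', 'b']
'b': index 2 in ['a', 'e', 'b'] -> ['b', 'a', 'e']
'a': index 1 in ['b', 'a', 'e'] -> ['a', 'b', 'e']
'b': index 1 in ['a', 'b', 'e'] -> ['b', 'a', 'e']


Output: [0, 1, 2, 2, 2, 1, 1]


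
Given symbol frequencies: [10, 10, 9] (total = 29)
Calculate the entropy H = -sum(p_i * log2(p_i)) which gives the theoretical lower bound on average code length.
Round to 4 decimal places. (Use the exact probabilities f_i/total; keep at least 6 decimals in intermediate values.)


Per-symbol terms -p_i * log2(p_i) with p_i = f_i/29:
  p = 10/29 = 0.344828: log2(p) = -1.536053, -p*log2(p) = 0.529673
  p = 10/29 = 0.344828: log2(p) = -1.536053, -p*log2(p) = 0.529673
  p = 9/29 = 0.310345: log2(p) = -1.688056, -p*log2(p) = 0.523879
H = 0.529673 + 0.529673 + 0.523879 = 1.583225

H = 1.5832 bits/symbol


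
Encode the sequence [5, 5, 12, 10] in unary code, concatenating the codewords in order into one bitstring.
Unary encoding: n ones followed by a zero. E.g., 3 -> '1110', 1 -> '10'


Encode each number as n ones followed by a terminating 0:
  5 -> 111110 (6 bits)
  5 -> 111110 (6 bits)
  12 -> 1111111111110 (13 bits)
  10 -> 11111111110 (11 bits)
Total length = 6 + 6 + 13 + 11 = 36 bits.

Unary([5, 5, 12, 10]) = 111110111110111111111111011111111110 (36 bits)


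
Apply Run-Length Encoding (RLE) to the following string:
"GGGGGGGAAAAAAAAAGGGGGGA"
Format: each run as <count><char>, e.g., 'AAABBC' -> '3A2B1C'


Scanning runs left to right:
  i=0: run of 'G' x 7 -> '7G'
  i=7: run of 'A' x 9 -> '9A'
  i=16: run of 'G' x 6 -> '6G'
  i=22: run of 'A' x 1 -> '1A'

RLE = 7G9A6G1A


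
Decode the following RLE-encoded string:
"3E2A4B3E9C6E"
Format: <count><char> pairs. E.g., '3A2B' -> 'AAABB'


Expanding each <count><char> pair:
  3E -> 'EEE'
  2A -> 'AA'
  4B -> 'BBBB'
  3E -> 'EEE'
  9C -> 'CCCCCCCCC'
  6E -> 'EEEEEE'

Decoded = EEEAABBBBEEECCCCCCCCCEEEEEE


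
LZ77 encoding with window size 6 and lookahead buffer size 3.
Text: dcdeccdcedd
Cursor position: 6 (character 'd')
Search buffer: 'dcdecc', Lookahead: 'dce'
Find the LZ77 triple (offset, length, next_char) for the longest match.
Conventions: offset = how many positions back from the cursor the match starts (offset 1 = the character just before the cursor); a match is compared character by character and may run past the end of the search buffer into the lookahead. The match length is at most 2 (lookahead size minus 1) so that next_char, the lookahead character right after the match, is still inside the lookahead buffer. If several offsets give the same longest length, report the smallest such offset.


Try each offset into the search buffer:
  offset=1 (pos 5, char 'c'): match length 0
  offset=2 (pos 4, char 'c'): match length 0
  offset=3 (pos 3, char 'e'): match length 0
  offset=4 (pos 2, char 'd'): match length 1
  offset=5 (pos 1, char 'c'): match length 0
  offset=6 (pos 0, char 'd'): match length 2
Longest match has length 2 at offset 6.
next_char = character at position 6 + 2 = 8 -> 'e'

Best match: offset=6, length=2 (matching 'dc' starting at position 0)
LZ77 triple: (6, 2, 'e')


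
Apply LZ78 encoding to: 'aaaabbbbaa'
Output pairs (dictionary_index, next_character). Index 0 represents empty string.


LZ78 encoding steps:
Dictionary: {0: ''}
Step 1: w='' (idx 0), next='a' -> output (0, 'a'), add 'a' as idx 1
Step 2: w='a' (idx 1), next='a' -> output (1, 'a'), add 'aa' as idx 2
Step 3: w='a' (idx 1), next='b' -> output (1, 'b'), add 'ab' as idx 3
Step 4: w='' (idx 0), next='b' -> output (0, 'b'), add 'b' as idx 4
Step 5: w='b' (idx 4), next='b' -> output (4, 'b'), add 'bb' as idx 5
Step 6: w='aa' (idx 2), end of input -> output (2, '')


Encoded: [(0, 'a'), (1, 'a'), (1, 'b'), (0, 'b'), (4, 'b'), (2, '')]


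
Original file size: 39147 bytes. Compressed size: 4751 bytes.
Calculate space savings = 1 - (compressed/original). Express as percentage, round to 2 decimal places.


ratio = compressed/original = 4751/39147 = 0.121363
savings = 1 - ratio = 1 - 0.121363 = 0.878637
as a percentage: 0.878637 * 100 = 87.86%

Space savings = 1 - 4751/39147 = 87.86%


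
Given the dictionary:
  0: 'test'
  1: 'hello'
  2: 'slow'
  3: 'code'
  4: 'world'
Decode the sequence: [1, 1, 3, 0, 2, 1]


Look up each index in the dictionary:
  1 -> 'hello'
  1 -> 'hello'
  3 -> 'code'
  0 -> 'test'
  2 -> 'slow'
  1 -> 'hello'

Decoded: "hello hello code test slow hello"


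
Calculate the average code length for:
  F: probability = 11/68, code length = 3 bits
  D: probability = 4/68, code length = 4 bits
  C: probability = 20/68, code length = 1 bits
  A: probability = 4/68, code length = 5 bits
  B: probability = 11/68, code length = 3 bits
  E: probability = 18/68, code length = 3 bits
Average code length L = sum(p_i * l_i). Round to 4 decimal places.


Weighted contributions p_i * l_i:
  F: (11/68) * 3 = 33/68
  D: (4/68) * 4 = 16/68
  C: (20/68) * 1 = 20/68
  A: (4/68) * 5 = 20/68
  B: (11/68) * 3 = 33/68
  E: (18/68) * 3 = 54/68
Sum = (33 + 16 + 20 + 20 + 33 + 54)/68 = 176/68

L = 176/68 = 2.5882 bits/symbol


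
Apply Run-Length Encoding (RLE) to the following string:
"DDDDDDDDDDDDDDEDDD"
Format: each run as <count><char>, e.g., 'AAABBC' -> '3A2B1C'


Scanning runs left to right:
  i=0: run of 'D' x 14 -> '14D'
  i=14: run of 'E' x 1 -> '1E'
  i=15: run of 'D' x 3 -> '3D'

RLE = 14D1E3D


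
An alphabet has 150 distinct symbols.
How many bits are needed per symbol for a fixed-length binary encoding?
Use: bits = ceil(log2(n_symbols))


log2(150) = 7.2288
Bracket: 2^7 = 128 < 150 <= 2^8 = 256
So ceil(log2(150)) = 8

bits = ceil(log2(150)) = ceil(7.2288) = 8 bits


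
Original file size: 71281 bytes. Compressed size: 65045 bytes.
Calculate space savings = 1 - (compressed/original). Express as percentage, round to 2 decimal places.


ratio = compressed/original = 65045/71281 = 0.912515
savings = 1 - ratio = 1 - 0.912515 = 0.087485
as a percentage: 0.087485 * 100 = 8.75%

Space savings = 1 - 65045/71281 = 8.75%


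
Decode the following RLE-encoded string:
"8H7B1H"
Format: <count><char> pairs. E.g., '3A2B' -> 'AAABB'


Expanding each <count><char> pair:
  8H -> 'HHHHHHHH'
  7B -> 'BBBBBBB'
  1H -> 'H'

Decoded = HHHHHHHHBBBBBBBH


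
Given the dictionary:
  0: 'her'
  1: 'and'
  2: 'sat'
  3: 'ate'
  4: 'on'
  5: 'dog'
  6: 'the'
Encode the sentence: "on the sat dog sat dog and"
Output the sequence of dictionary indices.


Look up each word in the dictionary:
  'on' -> 4
  'the' -> 6
  'sat' -> 2
  'dog' -> 5
  'sat' -> 2
  'dog' -> 5
  'and' -> 1

Encoded: [4, 6, 2, 5, 2, 5, 1]


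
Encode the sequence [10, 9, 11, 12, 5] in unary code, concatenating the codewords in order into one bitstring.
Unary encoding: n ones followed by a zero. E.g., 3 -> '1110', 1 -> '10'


Encode each number as n ones followed by a terminating 0:
  10 -> 11111111110 (11 bits)
  9 -> 1111111110 (10 bits)
  11 -> 111111111110 (12 bits)
  12 -> 1111111111110 (13 bits)
  5 -> 111110 (6 bits)
Total length = 11 + 10 + 12 + 13 + 6 = 52 bits.

Unary([10, 9, 11, 12, 5]) = 1111111111011111111101111111111101111111111110111110 (52 bits)


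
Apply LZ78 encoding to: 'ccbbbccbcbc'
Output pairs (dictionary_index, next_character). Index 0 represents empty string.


LZ78 encoding steps:
Dictionary: {0: ''}
Step 1: w='' (idx 0), next='c' -> output (0, 'c'), add 'c' as idx 1
Step 2: w='c' (idx 1), next='b' -> output (1, 'b'), add 'cb' as idx 2
Step 3: w='' (idx 0), next='b' -> output (0, 'b'), add 'b' as idx 3
Step 4: w='b' (idx 3), next='c' -> output (3, 'c'), add 'bc' as idx 4
Step 5: w='cb' (idx 2), next='c' -> output (2, 'c'), add 'cbc' as idx 5
Step 6: w='bc' (idx 4), end of input -> output (4, '')


Encoded: [(0, 'c'), (1, 'b'), (0, 'b'), (3, 'c'), (2, 'c'), (4, '')]


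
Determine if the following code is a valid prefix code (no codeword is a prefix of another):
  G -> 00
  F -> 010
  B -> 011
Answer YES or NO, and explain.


Checking each pair (does one codeword prefix another?):
  G='00' vs F='010': no prefix
  G='00' vs B='011': no prefix
  F='010' vs G='00': no prefix
  F='010' vs B='011': no prefix
  B='011' vs G='00': no prefix
  B='011' vs F='010': no prefix
No violation found over all pairs.

YES -- this is a valid prefix code. No codeword is a prefix of any other codeword.


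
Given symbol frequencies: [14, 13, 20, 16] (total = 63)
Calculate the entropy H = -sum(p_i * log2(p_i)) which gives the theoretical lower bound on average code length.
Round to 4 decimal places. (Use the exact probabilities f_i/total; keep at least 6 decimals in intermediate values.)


Per-symbol terms -p_i * log2(p_i) with p_i = f_i/63:
  p = 14/63 = 0.222222: log2(p) = -2.169925, -p*log2(p) = 0.482206
  p = 13/63 = 0.206349: log2(p) = -2.276840, -p*log2(p) = 0.469824
  p = 20/63 = 0.317460: log2(p) = -1.655352, -p*log2(p) = 0.525509
  p = 16/63 = 0.253968: log2(p) = -1.977280, -p*log2(p) = 0.502166
H = 0.482206 + 0.469824 + 0.525509 + 0.502166 = 1.979705

H = 1.9797 bits/symbol


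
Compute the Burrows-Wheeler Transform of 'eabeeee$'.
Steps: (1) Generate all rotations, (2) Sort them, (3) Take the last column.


Rotations (sorted):
  0: $eabeeee -> last char: e
  1: abeeee$e -> last char: e
  2: beeee$ea -> last char: a
  3: e$eabeee -> last char: e
  4: eabeeee$ -> last char: $
  5: ee$eabee -> last char: e
  6: eee$eabe -> last char: e
  7: eeee$eab -> last char: b


BWT = eeae$eeb


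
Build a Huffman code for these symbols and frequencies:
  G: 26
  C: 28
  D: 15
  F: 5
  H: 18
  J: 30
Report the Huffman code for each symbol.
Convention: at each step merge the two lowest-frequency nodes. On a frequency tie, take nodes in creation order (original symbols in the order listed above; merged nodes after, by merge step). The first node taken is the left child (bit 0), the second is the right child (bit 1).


Huffman tree construction:
Step 1: Merge F(5) + D(15) = 20
Step 2: Merge H(18) + (F+D)(20) = 38
Step 3: Merge G(26) + C(28) = 54
Step 4: Merge J(30) + (H+(F+D))(38) = 68
Step 5: Merge (G+C)(54) + (J+(H+(F+D)))(68) = 122
Read each symbol's code off the tree from the root (left child = 0, right child = 1).

Codes:
  G: 00 (length 2)
  C: 01 (length 2)
  D: 1111 (length 4)
  F: 1110 (length 4)
  H: 110 (length 3)
  J: 10 (length 2)
Average code length: 302/122 = 2.4754 bits/symbol


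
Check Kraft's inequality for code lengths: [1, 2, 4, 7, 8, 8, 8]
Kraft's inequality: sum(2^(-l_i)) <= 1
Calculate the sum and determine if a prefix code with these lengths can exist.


Sum = 2^(-1) + 2^(-2) + 2^(-4) + 2^(-7) + 2^(-8) + 2^(-8) + 2^(-8)
    = 0.5 + 0.25 + 0.0625 + 0.0078125 + 0.00390625 + 0.00390625 + 0.00390625
    = 213/256 = 0.83203125
Since 0.83203125 <= 1, Kraft's inequality IS satisfied.
A prefix code with these lengths CAN exist.

Kraft sum = 0.83203125. Satisfied.


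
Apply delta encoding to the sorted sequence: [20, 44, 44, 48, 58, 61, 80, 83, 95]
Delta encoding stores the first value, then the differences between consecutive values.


First value: 20
Deltas:
  44 - 20 = 24
  44 - 44 = 0
  48 - 44 = 4
  58 - 48 = 10
  61 - 58 = 3
  80 - 61 = 19
  83 - 80 = 3
  95 - 83 = 12


Delta encoded: [20, 24, 0, 4, 10, 3, 19, 3, 12]


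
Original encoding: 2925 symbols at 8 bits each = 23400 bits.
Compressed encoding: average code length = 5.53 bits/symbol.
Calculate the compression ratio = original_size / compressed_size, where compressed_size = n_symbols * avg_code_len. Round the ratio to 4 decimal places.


original_size = n_symbols * orig_bits = 2925 * 8 = 23400 bits
compressed_size = n_symbols * avg_code_len = 2925 * 5.53 = 16175.25 bits
ratio = original_size / compressed_size = 23400 / 16175.25 = 1.4467

Compression ratio = 1.4467


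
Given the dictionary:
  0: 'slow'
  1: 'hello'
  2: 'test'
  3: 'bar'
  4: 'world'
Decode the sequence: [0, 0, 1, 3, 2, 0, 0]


Look up each index in the dictionary:
  0 -> 'slow'
  0 -> 'slow'
  1 -> 'hello'
  3 -> 'bar'
  2 -> 'test'
  0 -> 'slow'
  0 -> 'slow'

Decoded: "slow slow hello bar test slow slow"


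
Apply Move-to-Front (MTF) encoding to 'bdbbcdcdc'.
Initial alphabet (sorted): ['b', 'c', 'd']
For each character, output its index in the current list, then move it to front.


MTF encoding:
'b': index 0 in ['b', 'c', 'd'] -> ['b', 'c', 'd']
'd': index 2 in ['b', 'c', 'd'] -> ['d', 'b', 'c']
'b': index 1 in ['d', 'b', 'c'] -> ['b', 'd', 'c']
'b': index 0 in ['b', 'd', 'c'] -> ['b', 'd', 'c']
'c': index 2 in ['b', 'd', 'c'] -> ['c', 'b', 'd']
'd': index 2 in ['c', 'b', 'd'] -> ['d', 'c', 'b']
'c': index 1 in ['d', 'c', 'b'] -> ['c', 'd', 'b']
'd': index 1 in ['c', 'd', 'b'] -> ['d', 'c', 'b']
'c': index 1 in ['d', 'c', 'b'] -> ['c', 'd', 'b']


Output: [0, 2, 1, 0, 2, 2, 1, 1, 1]


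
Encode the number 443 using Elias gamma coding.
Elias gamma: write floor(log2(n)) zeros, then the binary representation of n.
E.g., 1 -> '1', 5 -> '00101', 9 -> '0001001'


num_bits = floor(log2(443)) + 1 = 9
leading_zeros = num_bits - 1 = 8
binary(443) = 110111011

Elias gamma(443) = '00000000' + '110111011' = 00000000110111011 (17 bits)


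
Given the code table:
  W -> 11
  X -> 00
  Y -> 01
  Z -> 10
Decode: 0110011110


Decoding:
01 -> Y
10 -> Z
01 -> Y
11 -> W
10 -> Z


Result: YZYWZ


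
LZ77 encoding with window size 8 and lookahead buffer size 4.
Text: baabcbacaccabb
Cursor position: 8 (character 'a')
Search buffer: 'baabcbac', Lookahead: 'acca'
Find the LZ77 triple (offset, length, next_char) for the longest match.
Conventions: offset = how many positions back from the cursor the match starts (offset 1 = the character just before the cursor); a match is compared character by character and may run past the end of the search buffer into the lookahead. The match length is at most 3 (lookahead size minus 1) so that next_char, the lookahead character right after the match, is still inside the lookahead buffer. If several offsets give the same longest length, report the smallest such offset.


Try each offset into the search buffer:
  offset=1 (pos 7, char 'c'): match length 0
  offset=2 (pos 6, char 'a'): match length 2
  offset=3 (pos 5, char 'b'): match length 0
  offset=4 (pos 4, char 'c'): match length 0
  offset=5 (pos 3, char 'b'): match length 0
  offset=6 (pos 2, char 'a'): match length 1
  offset=7 (pos 1, char 'a'): match length 1
  offset=8 (pos 0, char 'b'): match length 0
Longest match has length 2 at offset 2.
next_char = character at position 8 + 2 = 10 -> 'c'

Best match: offset=2, length=2 (matching 'ac' starting at position 6)
LZ77 triple: (2, 2, 'c')


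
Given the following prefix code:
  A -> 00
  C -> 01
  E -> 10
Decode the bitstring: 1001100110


Decoding step by step:
Bits 10 -> E
Bits 01 -> C
Bits 10 -> E
Bits 01 -> C
Bits 10 -> E


Decoded message: ECECE


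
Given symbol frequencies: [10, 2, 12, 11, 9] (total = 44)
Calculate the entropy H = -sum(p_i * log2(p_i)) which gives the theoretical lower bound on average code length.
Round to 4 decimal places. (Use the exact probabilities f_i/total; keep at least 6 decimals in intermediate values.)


Per-symbol terms -p_i * log2(p_i) with p_i = f_i/44:
  p = 10/44 = 0.227273: log2(p) = -2.137504, -p*log2(p) = 0.485796
  p = 2/44 = 0.045455: log2(p) = -4.459432, -p*log2(p) = 0.202701
  p = 12/44 = 0.272727: log2(p) = -1.874469, -p*log2(p) = 0.511219
  p = 11/44 = 0.250000: log2(p) = -2.000000, -p*log2(p) = 0.500000
  p = 9/44 = 0.204545: log2(p) = -2.289507, -p*log2(p) = 0.468308
H = 0.485796 + 0.202701 + 0.511219 + 0.500000 + 0.468308 = 2.168024

H = 2.168 bits/symbol


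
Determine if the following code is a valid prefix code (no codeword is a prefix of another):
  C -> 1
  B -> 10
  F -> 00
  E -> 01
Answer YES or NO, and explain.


Checking each pair (does one codeword prefix another?):
  C='1' vs B='10': prefix -- VIOLATION

NO -- this is NOT a valid prefix code. C (1) is a prefix of B (10).


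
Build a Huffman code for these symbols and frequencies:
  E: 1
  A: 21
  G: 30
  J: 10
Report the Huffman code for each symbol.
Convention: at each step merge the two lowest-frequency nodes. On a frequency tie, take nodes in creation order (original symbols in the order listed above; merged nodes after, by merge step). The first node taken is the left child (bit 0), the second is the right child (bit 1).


Huffman tree construction:
Step 1: Merge E(1) + J(10) = 11
Step 2: Merge (E+J)(11) + A(21) = 32
Step 3: Merge G(30) + ((E+J)+A)(32) = 62
Read each symbol's code off the tree from the root (left child = 0, right child = 1).

Codes:
  E: 100 (length 3)
  A: 11 (length 2)
  G: 0 (length 1)
  J: 101 (length 3)
Average code length: 105/62 = 1.6935 bits/symbol


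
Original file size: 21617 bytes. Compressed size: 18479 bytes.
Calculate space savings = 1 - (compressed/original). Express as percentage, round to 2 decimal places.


ratio = compressed/original = 18479/21617 = 0.854836
savings = 1 - ratio = 1 - 0.854836 = 0.145164
as a percentage: 0.145164 * 100 = 14.52%

Space savings = 1 - 18479/21617 = 14.52%


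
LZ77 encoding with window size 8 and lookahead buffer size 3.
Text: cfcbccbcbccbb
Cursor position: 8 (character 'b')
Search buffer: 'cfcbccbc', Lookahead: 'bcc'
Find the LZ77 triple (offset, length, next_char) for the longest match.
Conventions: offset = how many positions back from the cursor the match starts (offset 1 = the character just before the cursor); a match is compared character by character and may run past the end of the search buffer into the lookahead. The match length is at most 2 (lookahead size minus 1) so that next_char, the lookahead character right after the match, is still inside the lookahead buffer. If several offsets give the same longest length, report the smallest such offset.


Try each offset into the search buffer:
  offset=1 (pos 7, char 'c'): match length 0
  offset=2 (pos 6, char 'b'): match length 2
  offset=3 (pos 5, char 'c'): match length 0
  offset=4 (pos 4, char 'c'): match length 0
  offset=5 (pos 3, char 'b'): match length 2
  offset=6 (pos 2, char 'c'): match length 0
  offset=7 (pos 1, char 'f'): match length 0
  offset=8 (pos 0, char 'c'): match length 0
Longest match has length 2, found at offsets 2, 5; take the smallest, offset 2.
next_char = character at position 8 + 2 = 10 -> 'c'

Best match: offset=2, length=2 (matching 'bc' starting at position 6)
LZ77 triple: (2, 2, 'c')


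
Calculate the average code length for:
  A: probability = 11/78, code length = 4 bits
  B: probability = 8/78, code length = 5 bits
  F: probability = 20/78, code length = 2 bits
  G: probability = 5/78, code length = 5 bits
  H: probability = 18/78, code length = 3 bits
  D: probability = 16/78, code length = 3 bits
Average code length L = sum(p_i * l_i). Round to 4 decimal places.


Weighted contributions p_i * l_i:
  A: (11/78) * 4 = 44/78
  B: (8/78) * 5 = 40/78
  F: (20/78) * 2 = 40/78
  G: (5/78) * 5 = 25/78
  H: (18/78) * 3 = 54/78
  D: (16/78) * 3 = 48/78
Sum = (44 + 40 + 40 + 25 + 54 + 48)/78 = 251/78

L = 251/78 = 3.2179 bits/symbol


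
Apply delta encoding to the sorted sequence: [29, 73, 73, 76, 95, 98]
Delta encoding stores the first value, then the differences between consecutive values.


First value: 29
Deltas:
  73 - 29 = 44
  73 - 73 = 0
  76 - 73 = 3
  95 - 76 = 19
  98 - 95 = 3


Delta encoded: [29, 44, 0, 3, 19, 3]


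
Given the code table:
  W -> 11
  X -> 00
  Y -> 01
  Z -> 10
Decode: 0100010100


Decoding:
01 -> Y
00 -> X
01 -> Y
01 -> Y
00 -> X


Result: YXYYX


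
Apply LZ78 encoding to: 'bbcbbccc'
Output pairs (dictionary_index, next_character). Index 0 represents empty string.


LZ78 encoding steps:
Dictionary: {0: ''}
Step 1: w='' (idx 0), next='b' -> output (0, 'b'), add 'b' as idx 1
Step 2: w='b' (idx 1), next='c' -> output (1, 'c'), add 'bc' as idx 2
Step 3: w='b' (idx 1), next='b' -> output (1, 'b'), add 'bb' as idx 3
Step 4: w='' (idx 0), next='c' -> output (0, 'c'), add 'c' as idx 4
Step 5: w='c' (idx 4), next='c' -> output (4, 'c'), add 'cc' as idx 5


Encoded: [(0, 'b'), (1, 'c'), (1, 'b'), (0, 'c'), (4, 'c')]


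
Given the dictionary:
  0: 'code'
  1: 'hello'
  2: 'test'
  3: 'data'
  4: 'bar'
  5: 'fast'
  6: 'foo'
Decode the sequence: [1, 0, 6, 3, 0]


Look up each index in the dictionary:
  1 -> 'hello'
  0 -> 'code'
  6 -> 'foo'
  3 -> 'data'
  0 -> 'code'

Decoded: "hello code foo data code"


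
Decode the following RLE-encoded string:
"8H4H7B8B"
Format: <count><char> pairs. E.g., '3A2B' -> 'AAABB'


Expanding each <count><char> pair:
  8H -> 'HHHHHHHH'
  4H -> 'HHHH'
  7B -> 'BBBBBBB'
  8B -> 'BBBBBBBB'

Decoded = HHHHHHHHHHHHBBBBBBBBBBBBBBB


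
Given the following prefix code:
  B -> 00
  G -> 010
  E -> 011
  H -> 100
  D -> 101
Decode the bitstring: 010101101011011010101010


Decoding step by step:
Bits 010 -> G
Bits 101 -> D
Bits 101 -> D
Bits 011 -> E
Bits 011 -> E
Bits 010 -> G
Bits 101 -> D
Bits 010 -> G


Decoded message: GDDEEGDG


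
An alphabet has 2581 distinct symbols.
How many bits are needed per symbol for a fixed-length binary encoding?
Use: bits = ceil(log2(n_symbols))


log2(2581) = 11.3337
Bracket: 2^11 = 2048 < 2581 <= 2^12 = 4096
So ceil(log2(2581)) = 12

bits = ceil(log2(2581)) = ceil(11.3337) = 12 bits


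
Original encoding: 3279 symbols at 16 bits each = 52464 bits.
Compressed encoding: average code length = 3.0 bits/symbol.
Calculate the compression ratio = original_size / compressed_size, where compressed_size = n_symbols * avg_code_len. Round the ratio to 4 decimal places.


original_size = n_symbols * orig_bits = 3279 * 16 = 52464 bits
compressed_size = n_symbols * avg_code_len = 3279 * 3.0 = 9837.0 bits
ratio = original_size / compressed_size = 52464 / 9837.0 = 5.3333

Compression ratio = 5.3333


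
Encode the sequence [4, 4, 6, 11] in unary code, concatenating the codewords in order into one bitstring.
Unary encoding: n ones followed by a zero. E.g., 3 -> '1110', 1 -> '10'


Encode each number as n ones followed by a terminating 0:
  4 -> 11110 (5 bits)
  4 -> 11110 (5 bits)
  6 -> 1111110 (7 bits)
  11 -> 111111111110 (12 bits)
Total length = 5 + 5 + 7 + 12 = 29 bits.

Unary([4, 4, 6, 11]) = 11110111101111110111111111110 (29 bits)


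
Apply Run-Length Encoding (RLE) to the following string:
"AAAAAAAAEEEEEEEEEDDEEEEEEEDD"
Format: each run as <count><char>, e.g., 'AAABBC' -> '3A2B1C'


Scanning runs left to right:
  i=0: run of 'A' x 8 -> '8A'
  i=8: run of 'E' x 9 -> '9E'
  i=17: run of 'D' x 2 -> '2D'
  i=19: run of 'E' x 7 -> '7E'
  i=26: run of 'D' x 2 -> '2D'

RLE = 8A9E2D7E2D


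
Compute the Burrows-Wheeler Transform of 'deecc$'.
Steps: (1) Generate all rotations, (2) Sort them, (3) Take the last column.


Rotations (sorted):
  0: $deecc -> last char: c
  1: c$deec -> last char: c
  2: cc$dee -> last char: e
  3: deecc$ -> last char: $
  4: ecc$de -> last char: e
  5: eecc$d -> last char: d


BWT = cce$ed


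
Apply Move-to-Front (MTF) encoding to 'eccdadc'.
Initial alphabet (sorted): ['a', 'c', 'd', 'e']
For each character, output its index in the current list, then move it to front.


MTF encoding:
'e': index 3 in ['a', 'c', 'd', 'e'] -> ['e', 'a', 'c', 'd']
'c': index 2 in ['e', 'a', 'c', 'd'] -> ['c', 'e', 'a', 'd']
'c': index 0 in ['c', 'e', 'a', 'd'] -> ['c', 'e', 'a', 'd']
'd': index 3 in ['c', 'e', 'a', 'd'] -> ['d', 'c', 'e', 'a']
'a': index 3 in ['d', 'c', 'e', 'a'] -> ['a', 'd', 'c', 'e']
'd': index 1 in ['a', 'd', 'c', 'e'] -> ['d', 'a', 'c', 'e']
'c': index 2 in ['d', 'a', 'c', 'e'] -> ['c', 'd', 'a', 'e']


Output: [3, 2, 0, 3, 3, 1, 2]


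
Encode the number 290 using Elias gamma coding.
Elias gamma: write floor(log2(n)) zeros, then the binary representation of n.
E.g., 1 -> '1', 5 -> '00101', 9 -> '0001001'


num_bits = floor(log2(290)) + 1 = 9
leading_zeros = num_bits - 1 = 8
binary(290) = 100100010

Elias gamma(290) = '00000000' + '100100010' = 00000000100100010 (17 bits)


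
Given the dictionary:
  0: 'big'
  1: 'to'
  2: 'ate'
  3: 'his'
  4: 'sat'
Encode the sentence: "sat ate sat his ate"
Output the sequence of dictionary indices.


Look up each word in the dictionary:
  'sat' -> 4
  'ate' -> 2
  'sat' -> 4
  'his' -> 3
  'ate' -> 2

Encoded: [4, 2, 4, 3, 2]


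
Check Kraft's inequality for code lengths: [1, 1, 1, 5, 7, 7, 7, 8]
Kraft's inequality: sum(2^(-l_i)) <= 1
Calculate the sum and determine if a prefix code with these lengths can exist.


Sum = 2^(-1) + 2^(-1) + 2^(-1) + 2^(-5) + 2^(-7) + 2^(-7) + 2^(-7) + 2^(-8)
    = 0.5 + 0.5 + 0.5 + 0.03125 + 0.0078125 + 0.0078125 + 0.0078125 + 0.00390625
    = 399/256 = 1.55859375
Since 1.55859375 > 1, Kraft's inequality is NOT satisfied.
A prefix code with these lengths CANNOT exist.

Kraft sum = 1.55859375. Not satisfied.


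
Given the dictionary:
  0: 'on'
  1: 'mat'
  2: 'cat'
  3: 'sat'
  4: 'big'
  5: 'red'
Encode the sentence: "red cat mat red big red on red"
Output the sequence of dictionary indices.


Look up each word in the dictionary:
  'red' -> 5
  'cat' -> 2
  'mat' -> 1
  'red' -> 5
  'big' -> 4
  'red' -> 5
  'on' -> 0
  'red' -> 5

Encoded: [5, 2, 1, 5, 4, 5, 0, 5]
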